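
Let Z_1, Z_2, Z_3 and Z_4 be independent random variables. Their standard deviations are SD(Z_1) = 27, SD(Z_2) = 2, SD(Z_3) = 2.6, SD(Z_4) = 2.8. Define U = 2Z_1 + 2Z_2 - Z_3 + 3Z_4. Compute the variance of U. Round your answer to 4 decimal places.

var(Z_1) = 729, var(Z_2) = 4, var(Z_3) = 6.76, var(Z_4) = 7.84
By independence, var(U) = (2)²var(Z_1) + (2)²var(Z_2) + (-1)²var(Z_3) + (3)²var(Z_4)
= (2)²·729 + (2)²·4 + (-1)²·6.76 + (3)²·7.84 = 3009.32

3009.3200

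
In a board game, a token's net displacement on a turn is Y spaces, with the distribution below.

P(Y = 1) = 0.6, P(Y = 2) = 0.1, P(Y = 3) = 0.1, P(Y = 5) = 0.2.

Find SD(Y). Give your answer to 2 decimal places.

1.58

E[Y] = (1)(0.6) + (2)(0.1) + (3)(0.1) + (5)(0.2) = 2.1
E[Y²] = (1)²(0.6) + (2)²(0.1) + (3)²(0.1) + (5)²(0.2) = 6.9
Var(Y) = E[Y²] − (E[Y])² = 6.9 − (2.1)² = 2.49
SD(Y) = √2.49 ≈ 1.58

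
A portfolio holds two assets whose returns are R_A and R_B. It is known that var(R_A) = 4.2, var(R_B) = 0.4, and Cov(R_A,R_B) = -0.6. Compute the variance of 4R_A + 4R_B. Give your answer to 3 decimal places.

54.400

var(4R_A + 4R_B) = (4)²·var(R_A) + (4)²·var(R_B) + 2·(4)·(4)·Cov(R_A,R_B)
= 16·4.2 + 16·0.4 + 32·-0.6 = 54.4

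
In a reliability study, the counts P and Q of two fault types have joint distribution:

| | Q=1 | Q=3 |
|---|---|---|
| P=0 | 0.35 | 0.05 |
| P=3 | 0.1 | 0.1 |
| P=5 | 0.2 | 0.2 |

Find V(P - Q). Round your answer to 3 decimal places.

E[P] = 2.6,  E[Q] = 1.7,  E[PQ] = 5.2
V(P) = 11.8 − (2.6)² = 5.04;  V(Q) = 3.8 − (1.7)² = 0.91
cov(P,Q) = 5.2 − (2.6)(1.7) = 0.78
V(P - Q) = (1)²·5.04 + (-1)²·0.91 + 2·(1)·(-1)·0.78 = 4.39

4.390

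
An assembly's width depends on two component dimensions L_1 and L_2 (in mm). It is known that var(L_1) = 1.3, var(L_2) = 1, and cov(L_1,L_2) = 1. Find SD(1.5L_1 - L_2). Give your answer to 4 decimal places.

var(1.5L_1 - L_2) = (1.5)²·var(L_1) + (-1)²·var(L_2) + 2·(1.5)·(-1)·cov(L_1,L_2)
= 2.25·1.3 + 1·1 + -3·1 = 0.925
SD(1.5L_1 - L_2) = √0.925 ≈ 0.9618

0.9618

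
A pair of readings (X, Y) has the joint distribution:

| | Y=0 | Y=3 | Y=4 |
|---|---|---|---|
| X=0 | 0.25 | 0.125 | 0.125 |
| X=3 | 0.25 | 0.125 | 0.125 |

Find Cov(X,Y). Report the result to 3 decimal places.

E[X] = 1.5,  E[Y] = 1.75
E[XY] = 2.625
Cov(X,Y) = E[XY] − E[X]E[Y] = 2.625 − (1.5)(1.75) = 0

0.000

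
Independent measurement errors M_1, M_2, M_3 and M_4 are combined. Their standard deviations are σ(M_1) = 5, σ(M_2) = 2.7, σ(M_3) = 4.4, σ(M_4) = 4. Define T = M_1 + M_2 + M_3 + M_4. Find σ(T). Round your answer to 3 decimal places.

var(M_1) = 25, var(M_2) = 7.29, var(M_3) = 19.36, var(M_4) = 16
By independence, var(T) = (1)²var(M_1) + (1)²var(M_2) + (1)²var(M_3) + (1)²var(M_4)
= (1)²·25 + (1)²·7.29 + (1)²·19.36 + (1)²·16 = 67.65
σ(T) = √67.65 ≈ 8.225

8.225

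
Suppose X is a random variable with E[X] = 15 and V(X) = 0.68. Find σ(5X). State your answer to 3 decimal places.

4.123

V(5X) = (5)²·0.68 = 17
σ(5X) = √17 ≈ 4.123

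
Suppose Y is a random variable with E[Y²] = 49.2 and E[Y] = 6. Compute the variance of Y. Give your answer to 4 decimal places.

13.2000

V(Y) = 49.2 − (6)² = 13.2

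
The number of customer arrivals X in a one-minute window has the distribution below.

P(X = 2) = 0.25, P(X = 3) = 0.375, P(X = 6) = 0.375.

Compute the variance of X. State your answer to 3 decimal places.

2.859

E[X] = (2)(0.25) + (3)(0.375) + (6)(0.375) = 3.875
E[X²] = (2)²(0.25) + (3)²(0.375) + (6)²(0.375) = 17.875
Var(X) = E[X²] − (E[X])² = 17.875 − (3.875)² = 2.859375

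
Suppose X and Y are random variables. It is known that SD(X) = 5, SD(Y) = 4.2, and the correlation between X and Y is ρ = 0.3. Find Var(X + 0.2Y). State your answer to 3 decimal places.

Var(X) = (5)² = 25;  Var(Y) = (4.2)² = 17.64
Cov(X,Y) = ρ·SD(X)·SD(Y) = 0.3·5·4.2 = 6.3
Var(X + 0.2Y) = (1)²·Var(X) + (0.2)²·Var(Y) + 2·(1)·(0.2)·Cov(X,Y)
= 1·25 + 0.04·17.64 + 0.4·6.3 = 28.2256

28.226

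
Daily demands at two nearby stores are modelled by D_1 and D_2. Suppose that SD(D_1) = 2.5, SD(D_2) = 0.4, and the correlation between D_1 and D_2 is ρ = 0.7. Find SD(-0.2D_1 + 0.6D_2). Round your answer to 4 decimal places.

Var(D_1) = (2.5)² = 6.25;  Var(D_2) = (0.4)² = 0.16
Cov(D_1,D_2) = ρ·SD(D_1)·SD(D_2) = 0.7·2.5·0.4 = 0.7
Var(-0.2D_1 + 0.6D_2) = (-0.2)²·Var(D_1) + (0.6)²·Var(D_2) + 2·(-0.2)·(0.6)·Cov(D_1,D_2)
= 0.04·6.25 + 0.36·0.16 + -0.24·0.7 = 0.1396
SD(-0.2D_1 + 0.6D_2) = √0.1396 ≈ 0.3736

0.3736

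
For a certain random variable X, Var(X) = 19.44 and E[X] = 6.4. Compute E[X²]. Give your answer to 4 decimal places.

E[X²] = Var(X) + (E[X])² = 19.44 + (6.4)² = 60.4

60.4000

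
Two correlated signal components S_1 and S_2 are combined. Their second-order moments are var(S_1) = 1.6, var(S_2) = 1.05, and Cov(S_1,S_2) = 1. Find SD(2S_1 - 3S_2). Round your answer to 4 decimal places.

1.9621

var(2S_1 - 3S_2) = (2)²·var(S_1) + (-3)²·var(S_2) + 2·(2)·(-3)·Cov(S_1,S_2)
= 4·1.6 + 9·1.05 + -12·1 = 3.85
SD(2S_1 - 3S_2) = √3.85 ≈ 1.9621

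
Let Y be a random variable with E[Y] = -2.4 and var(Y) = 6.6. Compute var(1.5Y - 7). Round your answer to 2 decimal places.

14.85

var(1.5Y - 7) = (1.5)²·var(Y) = 2.25·6.6 = 14.85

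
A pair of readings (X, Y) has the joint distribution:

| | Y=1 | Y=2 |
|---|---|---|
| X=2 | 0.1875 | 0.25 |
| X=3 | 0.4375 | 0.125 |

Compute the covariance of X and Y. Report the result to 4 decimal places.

-0.0859

E[X] = 2.5625,  E[Y] = 1.375
E[XY] = 3.4375
cov(X,Y) = E[XY] − E[X]E[Y] = 3.4375 − (2.5625)(1.375) = -0.0859375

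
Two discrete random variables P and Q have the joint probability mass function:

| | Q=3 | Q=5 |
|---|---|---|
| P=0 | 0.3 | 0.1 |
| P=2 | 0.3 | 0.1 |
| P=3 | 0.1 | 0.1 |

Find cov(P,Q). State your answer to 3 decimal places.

E[P] = 1.4,  E[Q] = 3.6
E[PQ] = 5.2
cov(P,Q) = E[PQ] − E[P]E[Q] = 5.2 − (1.4)(3.6) = 0.16

0.160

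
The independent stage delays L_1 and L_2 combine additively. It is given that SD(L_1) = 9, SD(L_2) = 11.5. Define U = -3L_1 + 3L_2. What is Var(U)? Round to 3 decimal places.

Var(L_1) = 81, Var(L_2) = 132.25
By independence, Var(U) = (-3)²Var(L_1) + (3)²Var(L_2)
= (-3)²·81 + (3)²·132.25 = 1919.25

1919.250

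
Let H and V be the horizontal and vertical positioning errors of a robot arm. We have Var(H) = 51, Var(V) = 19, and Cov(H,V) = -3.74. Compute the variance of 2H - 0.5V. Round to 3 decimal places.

216.230

Var(2H - 0.5V) = (2)²·Var(H) + (-0.5)²·Var(V) + 2·(2)·(-0.5)·Cov(H,V)
= 4·51 + 0.25·19 + -2·-3.74 = 216.23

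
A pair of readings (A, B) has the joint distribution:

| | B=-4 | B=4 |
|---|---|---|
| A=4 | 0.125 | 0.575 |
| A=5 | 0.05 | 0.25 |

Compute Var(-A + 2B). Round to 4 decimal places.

E[A] = 4.3,  E[B] = 2.6,  E[AB] = 11.2
Var(A) = 18.7 − (4.3)² = 0.21;  Var(B) = 16 − (2.6)² = 9.24
cov(A,B) = 11.2 − (4.3)(2.6) = 0.02
Var(-A + 2B) = (-1)²·0.21 + (2)²·9.24 + 2·(-1)·(2)·0.02 = 37.09

37.0900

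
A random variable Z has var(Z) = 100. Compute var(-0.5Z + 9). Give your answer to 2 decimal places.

var(-0.5Z + 9) = (-0.5)²·var(Z) = 0.25·100 = 25

25.00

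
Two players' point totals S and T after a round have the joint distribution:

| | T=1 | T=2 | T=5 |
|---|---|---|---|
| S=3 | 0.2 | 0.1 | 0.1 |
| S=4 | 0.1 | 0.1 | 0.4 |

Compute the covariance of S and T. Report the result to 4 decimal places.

E[S] = 3.6,  E[T] = 3.2
E[ST] = 11.9
Cov(S,T) = E[ST] − E[S]E[T] = 11.9 − (3.6)(3.2) = 0.38

0.3800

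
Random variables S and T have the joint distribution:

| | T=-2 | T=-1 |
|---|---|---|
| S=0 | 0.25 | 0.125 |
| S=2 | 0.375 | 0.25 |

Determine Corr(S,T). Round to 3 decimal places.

0.067

E[S] = 1.25,  E[T] = -1.625
E[ST] = -2
cov(S,T) = E[ST] − E[S]E[T] = -2 − (1.25)(-1.625) = 0.03125
var(S) = 0.9375,  var(T) = 0.234375
ρ = 0.03125 / √(0.9375·0.234375) ≈ 0.067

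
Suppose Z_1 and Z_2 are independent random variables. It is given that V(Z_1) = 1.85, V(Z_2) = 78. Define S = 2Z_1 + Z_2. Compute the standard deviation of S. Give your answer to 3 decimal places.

9.241

By independence, V(S) = (2)²V(Z_1) + (1)²V(Z_2)
= (2)²·1.85 + (1)²·78 = 85.4
σ(S) = √85.4 ≈ 9.241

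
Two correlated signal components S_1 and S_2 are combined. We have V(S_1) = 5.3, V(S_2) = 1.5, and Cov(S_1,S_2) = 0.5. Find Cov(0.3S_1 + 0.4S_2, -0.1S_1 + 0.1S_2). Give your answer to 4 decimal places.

Cov(0.3S_1 + 0.4S_2, -0.1S_1 + 0.1S_2) = (0.3)(-0.1)V(S_1) + (0.4)(0.1)V(S_2) + [(0.3)(0.1) + (0.4)(-0.1)]Cov(S_1,S_2)
= -0.03·5.3 + 0.04·1.5 + -0.01·0.5 = -0.104

-0.1040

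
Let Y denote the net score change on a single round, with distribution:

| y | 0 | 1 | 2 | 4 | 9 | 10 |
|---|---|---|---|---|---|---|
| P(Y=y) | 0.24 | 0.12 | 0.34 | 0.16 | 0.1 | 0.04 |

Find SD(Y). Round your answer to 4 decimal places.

2.9381

E[Y] = (0)(0.24) + (1)(0.12) + (2)(0.34) + (4)(0.16) + (9)(0.1) + (10)(0.04) = 2.74
E[Y²] = (0)²(0.24) + (1)²(0.12) + (2)²(0.34) + (4)²(0.16) + (9)²(0.1) + (10)²(0.04) = 16.14
Var(Y) = E[Y²] − (E[Y])² = 16.14 − (2.74)² = 8.6324
SD(Y) = √8.6324 ≈ 2.9381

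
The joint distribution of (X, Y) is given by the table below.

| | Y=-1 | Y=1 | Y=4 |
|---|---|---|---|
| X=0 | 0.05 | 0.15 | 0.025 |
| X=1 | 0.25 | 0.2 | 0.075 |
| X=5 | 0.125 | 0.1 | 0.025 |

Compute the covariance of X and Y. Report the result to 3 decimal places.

E[X] = 1.775,  E[Y] = 0.525
E[XY] = 0.625
Cov(X,Y) = E[XY] − E[X]E[Y] = 0.625 − (1.775)(0.525) = -0.306875

-0.307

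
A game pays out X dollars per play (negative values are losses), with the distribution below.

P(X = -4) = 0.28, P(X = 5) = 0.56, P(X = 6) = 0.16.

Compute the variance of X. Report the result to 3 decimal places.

17.270

E[X] = (-4)(0.28) + (5)(0.56) + (6)(0.16) = 2.64
E[X²] = (-4)²(0.28) + (5)²(0.56) + (6)²(0.16) = 24.24
Var(X) = E[X²] − (E[X])² = 24.24 − (2.64)² = 17.2704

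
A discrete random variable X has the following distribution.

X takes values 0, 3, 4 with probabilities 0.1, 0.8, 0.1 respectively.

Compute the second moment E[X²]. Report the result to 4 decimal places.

E[X²] = (0)²(0.1) + (3)²(0.8) + (4)²(0.1) = 8.8

8.8000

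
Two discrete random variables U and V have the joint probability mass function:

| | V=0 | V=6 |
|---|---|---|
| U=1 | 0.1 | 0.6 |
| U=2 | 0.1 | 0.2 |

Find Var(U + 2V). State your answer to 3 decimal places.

22.290

E[U] = 1.3,  E[V] = 4.8,  E[UV] = 6
Var(U) = 1.9 − (1.3)² = 0.21;  Var(V) = 28.8 − (4.8)² = 5.76
cov(U,V) = 6 − (1.3)(4.8) = -0.24
Var(U + 2V) = (1)²·0.21 + (2)²·5.76 + 2·(1)·(2)·-0.24 = 22.29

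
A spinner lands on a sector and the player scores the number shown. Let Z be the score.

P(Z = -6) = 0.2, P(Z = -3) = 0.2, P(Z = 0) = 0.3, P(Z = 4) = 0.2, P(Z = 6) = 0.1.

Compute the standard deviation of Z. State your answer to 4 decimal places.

3.9547

E[Z] = (-6)(0.2) + (-3)(0.2) + (0)(0.3) + (4)(0.2) + (6)(0.1) = -0.4
E[Z²] = (-6)²(0.2) + (-3)²(0.2) + (0)²(0.3) + (4)²(0.2) + (6)²(0.1) = 15.8
V(Z) = E[Z²] − (E[Z])² = 15.8 − (-0.4)² = 15.64
sd(Z) = √15.64 ≈ 3.9547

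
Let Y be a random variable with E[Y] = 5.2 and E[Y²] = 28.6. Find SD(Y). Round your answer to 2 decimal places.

Var(Y) = 28.6 − (5.2)² = 1.56
SD(Y) = √1.56 ≈ 1.25

1.25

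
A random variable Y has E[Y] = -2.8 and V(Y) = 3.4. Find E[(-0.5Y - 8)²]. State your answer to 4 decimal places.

E[-0.5Y - 8] = -0.5·-2.8 − 8 = -6.6
V(-0.5Y - 8) = (-0.5)²·3.4 = 0.85
E[(-0.5Y - 8)²] = V((-0.5Y - 8)) + (E[(-0.5Y - 8)])² = 0.85 + (-6.6)² = 44.41

44.4100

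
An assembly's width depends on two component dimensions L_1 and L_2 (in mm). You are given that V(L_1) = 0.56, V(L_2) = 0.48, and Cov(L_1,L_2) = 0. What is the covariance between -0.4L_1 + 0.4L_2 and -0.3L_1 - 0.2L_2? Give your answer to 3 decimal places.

Cov(-0.4L_1 + 0.4L_2, -0.3L_1 - 0.2L_2) = (-0.4)(-0.3)V(L_1) + (0.4)(-0.2)V(L_2) + [(-0.4)(-0.2) + (0.4)(-0.3)]Cov(L_1,L_2)
= 0.12·0.56 + -0.08·0.48 + -0.04·0 = 0.0288

0.029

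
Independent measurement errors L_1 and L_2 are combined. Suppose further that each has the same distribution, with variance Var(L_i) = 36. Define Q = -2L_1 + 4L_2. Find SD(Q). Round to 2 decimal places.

26.83

By independence, Var(Q) = (-2)²Var(L_1) + (4)²Var(L_2)
= (-2)²·36 + (4)²·36 = 720
SD(Q) = √720 ≈ 26.83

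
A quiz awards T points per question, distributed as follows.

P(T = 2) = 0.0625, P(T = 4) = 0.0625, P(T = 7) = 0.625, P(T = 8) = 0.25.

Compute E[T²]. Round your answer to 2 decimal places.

47.88

E[T²] = (2)²(0.0625) + (4)²(0.0625) + (7)²(0.625) + (8)²(0.25) = 47.875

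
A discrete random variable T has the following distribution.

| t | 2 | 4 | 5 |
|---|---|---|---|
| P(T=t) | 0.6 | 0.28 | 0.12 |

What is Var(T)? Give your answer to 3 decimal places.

1.354

E[T] = (2)(0.6) + (4)(0.28) + (5)(0.12) = 2.92
E[T²] = (2)²(0.6) + (4)²(0.28) + (5)²(0.12) = 9.88
Var(T) = E[T²] − (E[T])² = 9.88 − (2.92)² = 1.3536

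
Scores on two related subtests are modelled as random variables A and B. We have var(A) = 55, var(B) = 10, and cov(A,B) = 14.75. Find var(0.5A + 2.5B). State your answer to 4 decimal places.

113.1250

var(0.5A + 2.5B) = (0.5)²·var(A) + (2.5)²·var(B) + 2·(0.5)·(2.5)·cov(A,B)
= 0.25·55 + 6.25·10 + 2.5·14.75 = 113.125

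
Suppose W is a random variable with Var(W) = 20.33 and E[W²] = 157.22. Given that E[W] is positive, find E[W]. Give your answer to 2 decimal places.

11.70

(E[W])² = E[W²] − Var(W) = 157.22 − 20.33 = 136.89
E[W] = √136.89 = 11.7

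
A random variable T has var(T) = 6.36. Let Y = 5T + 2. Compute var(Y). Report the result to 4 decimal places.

159.0000

var(5T + 2) = (5)²·var(T) = 25·6.36 = 159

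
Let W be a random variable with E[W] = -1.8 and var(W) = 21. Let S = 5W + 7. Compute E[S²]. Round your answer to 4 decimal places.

E[5W + 7] = 5·-1.8 + 7 = -2
var(5W + 7) = (5)²·21 = 525
E[S²] = var(S) + (E[S])² = 525 + (-2)² = 529

529.0000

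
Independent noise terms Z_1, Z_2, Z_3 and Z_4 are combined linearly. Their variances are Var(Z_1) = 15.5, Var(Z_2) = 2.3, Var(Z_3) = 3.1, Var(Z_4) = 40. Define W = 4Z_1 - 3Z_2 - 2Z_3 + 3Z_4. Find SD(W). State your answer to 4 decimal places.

By independence, Var(W) = (4)²Var(Z_1) + (-3)²Var(Z_2) + (-2)²Var(Z_3) + (3)²Var(Z_4)
= (4)²·15.5 + (-3)²·2.3 + (-2)²·3.1 + (3)²·40 = 641.1
SD(W) = √641.1 ≈ 25.3200

25.3200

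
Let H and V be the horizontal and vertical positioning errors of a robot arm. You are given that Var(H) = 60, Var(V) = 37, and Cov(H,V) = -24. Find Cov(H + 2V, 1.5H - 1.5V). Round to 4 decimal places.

Cov(H + 2V, 1.5H - 1.5V) = (1)(1.5)Var(H) + (2)(-1.5)Var(V) + [(1)(-1.5) + (2)(1.5)]Cov(H,V)
= 1.5·60 + -3·37 + 1.5·-24 = -57

-57.0000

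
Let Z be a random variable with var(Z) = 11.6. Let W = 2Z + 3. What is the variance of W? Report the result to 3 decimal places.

var(2Z + 3) = (2)²·var(Z) = 4·11.6 = 46.4

46.400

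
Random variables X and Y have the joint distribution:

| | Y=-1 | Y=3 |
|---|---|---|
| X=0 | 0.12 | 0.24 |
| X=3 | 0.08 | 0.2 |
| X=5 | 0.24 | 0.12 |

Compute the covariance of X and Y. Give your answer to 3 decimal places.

E[X] = 2.64,  E[Y] = 1.24
E[XY] = 2.16
Cov(X,Y) = E[XY] − E[X]E[Y] = 2.16 − (2.64)(1.24) = -1.1136

-1.114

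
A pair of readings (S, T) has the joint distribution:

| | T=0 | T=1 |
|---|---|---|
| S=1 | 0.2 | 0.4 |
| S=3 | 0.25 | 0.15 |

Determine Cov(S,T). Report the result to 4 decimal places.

-0.1400

E[S] = 1.8,  E[T] = 0.55
E[ST] = 0.85
Cov(S,T) = E[ST] − E[S]E[T] = 0.85 − (1.8)(0.55) = -0.14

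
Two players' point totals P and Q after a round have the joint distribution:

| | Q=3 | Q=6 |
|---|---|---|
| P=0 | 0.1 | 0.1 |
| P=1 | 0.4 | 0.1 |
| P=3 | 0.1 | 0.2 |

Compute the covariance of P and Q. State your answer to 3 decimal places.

0.420

E[P] = 1.4,  E[Q] = 4.2
E[PQ] = 6.3
Cov(P,Q) = E[PQ] − E[P]E[Q] = 6.3 − (1.4)(4.2) = 0.42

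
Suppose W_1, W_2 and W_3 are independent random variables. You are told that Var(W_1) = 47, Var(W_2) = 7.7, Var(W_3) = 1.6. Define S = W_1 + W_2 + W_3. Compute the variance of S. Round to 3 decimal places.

By independence, Var(S) = (1)²Var(W_1) + (1)²Var(W_2) + (1)²Var(W_3)
= (1)²·47 + (1)²·7.7 + (1)²·1.6 = 56.3

56.300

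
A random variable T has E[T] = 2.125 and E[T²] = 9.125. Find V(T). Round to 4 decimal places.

V(T) = 9.125 − (2.125)² = 4.609375

4.6094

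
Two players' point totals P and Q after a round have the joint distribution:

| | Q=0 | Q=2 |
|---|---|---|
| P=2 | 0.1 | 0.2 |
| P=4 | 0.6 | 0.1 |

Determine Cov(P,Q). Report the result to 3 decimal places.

-0.440

E[P] = 3.4,  E[Q] = 0.6
E[PQ] = 1.6
Cov(P,Q) = E[PQ] − E[P]E[Q] = 1.6 − (3.4)(0.6) = -0.44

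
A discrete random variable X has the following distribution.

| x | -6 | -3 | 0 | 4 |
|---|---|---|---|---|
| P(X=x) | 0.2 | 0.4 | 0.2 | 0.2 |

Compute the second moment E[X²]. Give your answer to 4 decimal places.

E[X²] = (-6)²(0.2) + (-3)²(0.4) + (0)²(0.2) + (4)²(0.2) = 14

14.0000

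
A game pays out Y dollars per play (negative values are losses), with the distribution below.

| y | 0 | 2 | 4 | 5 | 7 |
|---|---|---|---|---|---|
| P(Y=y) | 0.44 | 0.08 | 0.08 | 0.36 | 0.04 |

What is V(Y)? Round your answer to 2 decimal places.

6.01

E[Y] = (0)(0.44) + (2)(0.08) + (4)(0.08) + (5)(0.36) + (7)(0.04) = 2.56
E[Y²] = (0)²(0.44) + (2)²(0.08) + (4)²(0.08) + (5)²(0.36) + (7)²(0.04) = 12.56
V(Y) = E[Y²] − (E[Y])² = 12.56 − (2.56)² = 6.0064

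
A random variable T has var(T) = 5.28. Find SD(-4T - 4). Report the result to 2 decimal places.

9.19

var(-4T - 4) = (-4)²·5.28 = 84.48
SD(-4T - 4) = √84.48 ≈ 9.19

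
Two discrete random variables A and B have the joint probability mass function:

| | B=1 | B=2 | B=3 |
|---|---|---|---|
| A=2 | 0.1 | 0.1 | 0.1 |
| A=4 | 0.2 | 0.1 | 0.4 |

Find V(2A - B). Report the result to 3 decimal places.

E[A] = 3.4,  E[B] = 2.2,  E[AB] = 7.6
V(A) = 12.4 − (3.4)² = 0.84;  V(B) = 5.6 − (2.2)² = 0.76
Cov(A,B) = 7.6 − (3.4)(2.2) = 0.12
V(2A - B) = (2)²·0.84 + (-1)²·0.76 + 2·(2)·(-1)·0.12 = 3.64

3.640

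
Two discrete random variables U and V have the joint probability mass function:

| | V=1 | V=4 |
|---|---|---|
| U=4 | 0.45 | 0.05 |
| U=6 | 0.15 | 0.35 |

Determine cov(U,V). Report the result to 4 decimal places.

E[U] = 5,  E[V] = 2.2
E[UV] = 11.9
cov(U,V) = E[UV] − E[U]E[V] = 11.9 − (5)(2.2) = 0.9

0.9000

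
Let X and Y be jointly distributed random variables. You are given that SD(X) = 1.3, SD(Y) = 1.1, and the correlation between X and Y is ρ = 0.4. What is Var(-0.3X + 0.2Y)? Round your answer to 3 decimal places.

0.132

Var(X) = (1.3)² = 1.69;  Var(Y) = (1.1)² = 1.21
cov(X,Y) = ρ·SD(X)·SD(Y) = 0.4·1.3·1.1 = 0.572
Var(-0.3X + 0.2Y) = (-0.3)²·Var(X) + (0.2)²·Var(Y) + 2·(-0.3)·(0.2)·cov(X,Y)
= 0.09·1.69 + 0.04·1.21 + -0.12·0.572 = 0.13186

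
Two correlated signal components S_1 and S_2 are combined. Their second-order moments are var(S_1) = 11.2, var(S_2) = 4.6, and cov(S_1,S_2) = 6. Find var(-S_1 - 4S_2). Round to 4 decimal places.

var(-S_1 - 4S_2) = (-1)²·var(S_1) + (-4)²·var(S_2) + 2·(-1)·(-4)·cov(S_1,S_2)
= 1·11.2 + 16·4.6 + 8·6 = 132.8

132.8000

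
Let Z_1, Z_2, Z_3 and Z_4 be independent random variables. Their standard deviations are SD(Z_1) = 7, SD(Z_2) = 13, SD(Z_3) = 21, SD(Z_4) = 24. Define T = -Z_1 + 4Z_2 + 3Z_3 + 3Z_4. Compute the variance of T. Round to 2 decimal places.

Var(Z_1) = 49, Var(Z_2) = 169, Var(Z_3) = 441, Var(Z_4) = 576
By independence, Var(T) = (-1)²Var(Z_1) + (4)²Var(Z_2) + (3)²Var(Z_3) + (3)²Var(Z_4)
= (-1)²·49 + (4)²·169 + (3)²·441 + (3)²·576 = 11906

11906.00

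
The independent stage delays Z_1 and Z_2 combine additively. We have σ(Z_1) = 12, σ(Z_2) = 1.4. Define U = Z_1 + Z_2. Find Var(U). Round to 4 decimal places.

145.9600

Var(Z_1) = 144, Var(Z_2) = 1.96
By independence, Var(U) = (1)²Var(Z_1) + (1)²Var(Z_2)
= (1)²·144 + (1)²·1.96 = 145.96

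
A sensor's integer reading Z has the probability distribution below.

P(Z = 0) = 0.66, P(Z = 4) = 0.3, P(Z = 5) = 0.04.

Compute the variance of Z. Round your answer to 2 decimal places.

E[Z] = (0)(0.66) + (4)(0.3) + (5)(0.04) = 1.4
E[Z²] = (0)²(0.66) + (4)²(0.3) + (5)²(0.04) = 5.8
Var(Z) = E[Z²] − (E[Z])² = 5.8 − (1.4)² = 3.84

3.84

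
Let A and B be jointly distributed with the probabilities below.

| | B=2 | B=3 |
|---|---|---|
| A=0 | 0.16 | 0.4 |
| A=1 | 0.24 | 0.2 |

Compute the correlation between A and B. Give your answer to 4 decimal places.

-0.2632

E[A] = 0.44,  E[B] = 2.6
E[AB] = 1.08
Cov(A,B) = E[AB] − E[A]E[B] = 1.08 − (0.44)(2.6) = -0.064
V(A) = 0.2464,  V(B) = 0.24
ρ = -0.064 / √(0.2464·0.24) ≈ -0.2632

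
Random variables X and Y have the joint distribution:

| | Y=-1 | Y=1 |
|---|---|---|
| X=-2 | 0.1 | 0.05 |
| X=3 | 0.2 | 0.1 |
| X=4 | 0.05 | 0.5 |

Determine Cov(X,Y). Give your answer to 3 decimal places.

0.760

E[X] = 2.8,  E[Y] = 0.3
E[XY] = 1.6
Cov(X,Y) = E[XY] − E[X]E[Y] = 1.6 − (2.8)(0.3) = 0.76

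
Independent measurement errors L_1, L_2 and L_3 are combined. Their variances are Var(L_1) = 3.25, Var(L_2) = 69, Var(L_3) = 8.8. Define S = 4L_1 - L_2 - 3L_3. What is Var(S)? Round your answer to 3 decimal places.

By independence, Var(S) = (4)²Var(L_1) + (-1)²Var(L_2) + (-3)²Var(L_3)
= (4)²·3.25 + (-1)²·69 + (-3)²·8.8 = 200.2

200.200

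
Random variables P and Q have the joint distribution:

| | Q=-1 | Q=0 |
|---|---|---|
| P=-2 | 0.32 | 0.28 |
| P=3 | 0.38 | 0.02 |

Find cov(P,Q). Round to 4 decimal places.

-0.5000

E[P] = 0,  E[Q] = -0.7
E[PQ] = -0.5
cov(P,Q) = E[PQ] − E[P]E[Q] = -0.5 − (0)(-0.7) = -0.5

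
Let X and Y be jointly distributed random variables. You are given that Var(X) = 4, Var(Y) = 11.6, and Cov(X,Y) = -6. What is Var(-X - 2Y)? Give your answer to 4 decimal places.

26.4000

Var(-X - 2Y) = (-1)²·Var(X) + (-2)²·Var(Y) + 2·(-1)·(-2)·Cov(X,Y)
= 1·4 + 4·11.6 + 4·-6 = 26.4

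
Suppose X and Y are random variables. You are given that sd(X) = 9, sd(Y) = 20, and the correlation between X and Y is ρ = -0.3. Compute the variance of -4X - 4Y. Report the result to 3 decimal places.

5968.000

Var(X) = (9)² = 81;  Var(Y) = (20)² = 400
Cov(X,Y) = ρ·sd(X)·sd(Y) = -0.3·9·20 = -54
Var(-4X - 4Y) = (-4)²·Var(X) + (-4)²·Var(Y) + 2·(-4)·(-4)·Cov(X,Y)
= 16·81 + 16·400 + 32·-54 = 5968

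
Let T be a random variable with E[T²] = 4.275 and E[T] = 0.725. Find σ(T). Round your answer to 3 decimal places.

V(T) = 4.275 − (0.725)² = 3.749375
σ(T) = √3.749375 ≈ 1.936

1.936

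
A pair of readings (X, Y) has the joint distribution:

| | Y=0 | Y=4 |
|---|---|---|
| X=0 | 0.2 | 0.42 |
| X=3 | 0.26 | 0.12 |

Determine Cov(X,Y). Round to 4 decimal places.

E[X] = 1.14,  E[Y] = 2.16
E[XY] = 1.44
Cov(X,Y) = E[XY] − E[X]E[Y] = 1.44 − (1.14)(2.16) = -1.0224

-1.0224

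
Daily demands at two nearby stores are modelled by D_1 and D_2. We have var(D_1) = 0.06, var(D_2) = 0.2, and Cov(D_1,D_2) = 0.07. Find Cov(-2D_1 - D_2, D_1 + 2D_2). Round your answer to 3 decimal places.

Cov(-2D_1 - D_2, D_1 + 2D_2) = (-2)(1)var(D_1) + (-1)(2)var(D_2) + [(-2)(2) + (-1)(1)]Cov(D_1,D_2)
= -2·0.06 + -2·0.2 + -5·0.07 = -0.87

-0.870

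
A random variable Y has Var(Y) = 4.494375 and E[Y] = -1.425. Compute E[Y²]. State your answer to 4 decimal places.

E[Y²] = Var(Y) + (E[Y])² = 4.494375 + (-1.425)² = 6.525

6.5250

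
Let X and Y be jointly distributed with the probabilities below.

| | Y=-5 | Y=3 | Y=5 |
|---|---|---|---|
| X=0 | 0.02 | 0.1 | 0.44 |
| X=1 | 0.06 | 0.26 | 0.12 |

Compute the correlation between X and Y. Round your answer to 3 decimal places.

-0.340

E[X] = 0.44,  E[Y] = 3.48
E[XY] = 1.08
Cov(X,Y) = E[XY] − E[X]E[Y] = 1.08 − (0.44)(3.48) = -0.4512
Var(X) = 0.2464,  Var(Y) = 7.1296
ρ = -0.4512 / √(0.2464·7.1296) ≈ -0.340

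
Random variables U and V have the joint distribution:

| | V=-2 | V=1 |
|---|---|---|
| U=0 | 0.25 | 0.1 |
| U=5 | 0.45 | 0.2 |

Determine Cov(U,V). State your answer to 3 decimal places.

E[U] = 3.25,  E[V] = -1.1
E[UV] = -3.5
Cov(U,V) = E[UV] − E[U]E[V] = -3.5 − (3.25)(-1.1) = 0.075

0.075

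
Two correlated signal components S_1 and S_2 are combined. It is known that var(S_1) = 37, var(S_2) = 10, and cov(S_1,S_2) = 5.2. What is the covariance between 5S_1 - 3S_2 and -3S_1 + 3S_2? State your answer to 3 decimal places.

-520.200

cov(5S_1 - 3S_2, -3S_1 + 3S_2) = (5)(-3)var(S_1) + (-3)(3)var(S_2) + [(5)(3) + (-3)(-3)]cov(S_1,S_2)
= -15·37 + -9·10 + 24·5.2 = -520.2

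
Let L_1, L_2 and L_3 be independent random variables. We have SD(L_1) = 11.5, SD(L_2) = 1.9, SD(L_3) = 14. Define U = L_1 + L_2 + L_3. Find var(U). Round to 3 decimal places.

var(L_1) = 132.25, var(L_2) = 3.61, var(L_3) = 196
By independence, var(U) = (1)²var(L_1) + (1)²var(L_2) + (1)²var(L_3)
= (1)²·132.25 + (1)²·3.61 + (1)²·196 = 331.86

331.860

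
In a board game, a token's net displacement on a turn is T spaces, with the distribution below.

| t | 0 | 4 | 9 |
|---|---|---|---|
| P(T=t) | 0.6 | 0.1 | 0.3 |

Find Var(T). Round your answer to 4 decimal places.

E[T] = (0)(0.6) + (4)(0.1) + (9)(0.3) = 3.1
E[T²] = (0)²(0.6) + (4)²(0.1) + (9)²(0.3) = 25.9
Var(T) = E[T²] − (E[T])² = 25.9 − (3.1)² = 16.29

16.2900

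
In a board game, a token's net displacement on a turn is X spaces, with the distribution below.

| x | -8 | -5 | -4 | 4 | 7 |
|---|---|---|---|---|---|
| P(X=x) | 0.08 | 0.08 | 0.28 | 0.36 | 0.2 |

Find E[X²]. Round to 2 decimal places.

E[X²] = (-8)²(0.08) + (-5)²(0.08) + (-4)²(0.28) + (4)²(0.36) + (7)²(0.2) = 27.16

27.16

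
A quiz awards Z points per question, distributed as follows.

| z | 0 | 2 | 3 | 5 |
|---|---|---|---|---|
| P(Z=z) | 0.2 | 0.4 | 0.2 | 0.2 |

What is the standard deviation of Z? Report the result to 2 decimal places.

E[Z] = (0)(0.2) + (2)(0.4) + (3)(0.2) + (5)(0.2) = 2.4
E[Z²] = (0)²(0.2) + (2)²(0.4) + (3)²(0.2) + (5)²(0.2) = 8.4
Var(Z) = E[Z²] − (E[Z])² = 8.4 − (2.4)² = 2.64
σ(Z) = √2.64 ≈ 1.62

1.62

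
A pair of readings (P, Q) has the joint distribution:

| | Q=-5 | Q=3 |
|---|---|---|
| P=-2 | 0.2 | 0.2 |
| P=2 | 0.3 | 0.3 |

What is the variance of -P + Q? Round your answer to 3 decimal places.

19.840

E[P] = 0.4,  E[Q] = -1,  E[PQ] = -0.4
V(P) = 4 − (0.4)² = 3.84;  V(Q) = 17 − (-1)² = 16
cov(P,Q) = -0.4 − (0.4)(-1) = 0
V(-P + Q) = (-1)²·3.84 + (1)²·16 + 2·(-1)·(1)·0 = 19.84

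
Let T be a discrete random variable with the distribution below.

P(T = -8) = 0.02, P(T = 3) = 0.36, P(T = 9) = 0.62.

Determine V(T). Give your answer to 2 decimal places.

E[T] = (-8)(0.02) + (3)(0.36) + (9)(0.62) = 6.5
E[T²] = (-8)²(0.02) + (3)²(0.36) + (9)²(0.62) = 54.74
V(T) = E[T²] − (E[T])² = 54.74 − (6.5)² = 12.49

12.49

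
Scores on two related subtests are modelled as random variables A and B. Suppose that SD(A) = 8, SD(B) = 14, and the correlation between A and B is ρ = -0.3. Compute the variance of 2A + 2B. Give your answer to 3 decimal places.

771.200

V(A) = (8)² = 64;  V(B) = (14)² = 196
cov(A,B) = ρ·SD(A)·SD(B) = -0.3·8·14 = -33.6
V(2A + 2B) = (2)²·V(A) + (2)²·V(B) + 2·(2)·(2)·cov(A,B)
= 4·64 + 4·196 + 8·-33.6 = 771.2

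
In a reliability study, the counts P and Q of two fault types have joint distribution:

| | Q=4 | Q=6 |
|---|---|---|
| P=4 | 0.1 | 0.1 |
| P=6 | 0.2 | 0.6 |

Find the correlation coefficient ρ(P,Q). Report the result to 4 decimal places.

0.2182

E[P] = 5.6,  E[Q] = 5.4
E[PQ] = 30.4
Cov(P,Q) = E[PQ] − E[P]E[Q] = 30.4 − (5.6)(5.4) = 0.16
var(P) = 0.64,  var(Q) = 0.84
ρ = 0.16 / √(0.64·0.84) ≈ 0.2182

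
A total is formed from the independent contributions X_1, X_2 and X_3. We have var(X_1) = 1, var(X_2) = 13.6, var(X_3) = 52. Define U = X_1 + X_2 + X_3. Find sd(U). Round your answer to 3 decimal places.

8.161

By independence, var(U) = (1)²var(X_1) + (1)²var(X_2) + (1)²var(X_3)
= (1)²·1 + (1)²·13.6 + (1)²·52 = 66.6
sd(U) = √66.6 ≈ 8.161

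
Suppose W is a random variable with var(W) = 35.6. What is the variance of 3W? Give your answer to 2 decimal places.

320.40

var(3W) = (3)²·var(W) = 9·35.6 = 320.4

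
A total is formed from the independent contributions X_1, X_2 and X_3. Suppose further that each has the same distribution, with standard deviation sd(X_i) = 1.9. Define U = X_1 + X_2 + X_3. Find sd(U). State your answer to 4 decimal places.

V(X_i) = (1.9)² = 3.61
By independence, V(U) = (1)²V(X_1) + (1)²V(X_2) + (1)²V(X_3)
= (1)²·3.61 + (1)²·3.61 + (1)²·3.61 = 10.83
sd(U) = √10.83 ≈ 3.2909

3.2909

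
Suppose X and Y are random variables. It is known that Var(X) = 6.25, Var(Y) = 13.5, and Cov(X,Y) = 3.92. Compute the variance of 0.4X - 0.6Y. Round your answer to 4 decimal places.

3.9784

Var(0.4X - 0.6Y) = (0.4)²·Var(X) + (-0.6)²·Var(Y) + 2·(0.4)·(-0.6)·Cov(X,Y)
= 0.16·6.25 + 0.36·13.5 + -0.48·3.92 = 3.9784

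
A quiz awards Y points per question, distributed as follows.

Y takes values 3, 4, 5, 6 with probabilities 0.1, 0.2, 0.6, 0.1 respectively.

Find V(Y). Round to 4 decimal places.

0.6100

E[Y] = (3)(0.1) + (4)(0.2) + (5)(0.6) + (6)(0.1) = 4.7
E[Y²] = (3)²(0.1) + (4)²(0.2) + (5)²(0.6) + (6)²(0.1) = 22.7
V(Y) = E[Y²] − (E[Y])² = 22.7 − (4.7)² = 0.61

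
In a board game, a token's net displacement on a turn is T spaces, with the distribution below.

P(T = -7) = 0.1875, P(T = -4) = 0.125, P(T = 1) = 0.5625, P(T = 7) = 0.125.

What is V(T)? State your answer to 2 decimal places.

E[T] = (-7)(0.1875) + (-4)(0.125) + (1)(0.5625) + (7)(0.125) = -0.375
E[T²] = (-7)²(0.1875) + (-4)²(0.125) + (1)²(0.5625) + (7)²(0.125) = 17.875
V(T) = E[T²] − (E[T])² = 17.875 − (-0.375)² = 17.734375

17.73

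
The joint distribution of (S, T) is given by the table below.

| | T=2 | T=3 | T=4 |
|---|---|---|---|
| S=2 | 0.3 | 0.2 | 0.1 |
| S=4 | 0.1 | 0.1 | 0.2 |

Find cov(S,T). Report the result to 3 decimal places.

0.280

E[S] = 2.8,  E[T] = 2.9
E[ST] = 8.4
cov(S,T) = E[ST] − E[S]E[T] = 8.4 − (2.8)(2.9) = 0.28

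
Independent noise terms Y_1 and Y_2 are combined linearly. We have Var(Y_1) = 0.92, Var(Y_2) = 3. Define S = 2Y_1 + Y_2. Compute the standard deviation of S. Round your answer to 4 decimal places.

By independence, Var(S) = (2)²Var(Y_1) + (1)²Var(Y_2)
= (2)²·0.92 + (1)²·3 = 6.68
sd(S) = √6.68 ≈ 2.5846

2.5846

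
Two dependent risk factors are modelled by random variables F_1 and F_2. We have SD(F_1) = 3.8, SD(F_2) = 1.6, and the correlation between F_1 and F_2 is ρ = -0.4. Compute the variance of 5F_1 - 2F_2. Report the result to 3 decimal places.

V(F_1) = (3.8)² = 14.44;  V(F_2) = (1.6)² = 2.56
Cov(F_1,F_2) = ρ·SD(F_1)·SD(F_2) = -0.4·3.8·1.6 = -2.432
V(5F_1 - 2F_2) = (5)²·V(F_1) + (-2)²·V(F_2) + 2·(5)·(-2)·Cov(F_1,F_2)
= 25·14.44 + 4·2.56 + -20·-2.432 = 419.88

419.880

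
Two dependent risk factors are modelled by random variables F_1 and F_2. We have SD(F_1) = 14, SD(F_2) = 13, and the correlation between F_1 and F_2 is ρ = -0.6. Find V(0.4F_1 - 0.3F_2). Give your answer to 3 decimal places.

72.778

V(F_1) = (14)² = 196;  V(F_2) = (13)² = 169
Cov(F_1,F_2) = ρ·SD(F_1)·SD(F_2) = -0.6·14·13 = -109.2
V(0.4F_1 - 0.3F_2) = (0.4)²·V(F_1) + (-0.3)²·V(F_2) + 2·(0.4)·(-0.3)·Cov(F_1,F_2)
= 0.16·196 + 0.09·169 + -0.24·-109.2 = 72.778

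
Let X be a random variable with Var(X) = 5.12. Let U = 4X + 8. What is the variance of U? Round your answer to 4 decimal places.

81.9200

Var(4X + 8) = (4)²·Var(X) = 16·5.12 = 81.92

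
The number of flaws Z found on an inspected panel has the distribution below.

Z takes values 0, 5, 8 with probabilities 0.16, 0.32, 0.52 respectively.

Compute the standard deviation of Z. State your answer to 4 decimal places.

2.8465

E[Z] = (0)(0.16) + (5)(0.32) + (8)(0.52) = 5.76
E[Z²] = (0)²(0.16) + (5)²(0.32) + (8)²(0.52) = 41.28
var(Z) = E[Z²] − (E[Z])² = 41.28 − (5.76)² = 8.1024
σ(Z) = √8.1024 ≈ 2.8465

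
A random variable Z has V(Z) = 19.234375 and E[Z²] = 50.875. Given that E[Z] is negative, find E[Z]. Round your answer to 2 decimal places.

-5.63

(E[Z])² = E[Z²] − V(Z) = 50.875 − 19.234375 = 31.640625
E[Z] = −√31.640625 = -5.625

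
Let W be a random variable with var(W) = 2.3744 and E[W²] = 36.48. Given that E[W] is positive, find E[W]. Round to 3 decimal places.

(E[W])² = E[W²] − var(W) = 36.48 − 2.3744 = 34.1056
E[W] = √34.1056 = 5.84

5.840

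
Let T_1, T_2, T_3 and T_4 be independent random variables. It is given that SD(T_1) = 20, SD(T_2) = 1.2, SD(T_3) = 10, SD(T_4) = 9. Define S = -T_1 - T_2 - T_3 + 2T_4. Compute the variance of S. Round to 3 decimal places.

Var(T_1) = 400, Var(T_2) = 1.44, Var(T_3) = 100, Var(T_4) = 81
By independence, Var(S) = (-1)²Var(T_1) + (-1)²Var(T_2) + (-1)²Var(T_3) + (2)²Var(T_4)
= (-1)²·400 + (-1)²·1.44 + (-1)²·100 + (2)²·81 = 825.44

825.440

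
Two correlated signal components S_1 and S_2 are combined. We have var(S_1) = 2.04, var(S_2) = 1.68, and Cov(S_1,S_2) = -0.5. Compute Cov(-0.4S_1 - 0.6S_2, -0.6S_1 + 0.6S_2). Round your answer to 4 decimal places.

Cov(-0.4S_1 - 0.6S_2, -0.6S_1 + 0.6S_2) = (-0.4)(-0.6)var(S_1) + (-0.6)(0.6)var(S_2) + [(-0.4)(0.6) + (-0.6)(-0.6)]Cov(S_1,S_2)
= 0.24·2.04 + -0.36·1.68 + 0.12·-0.5 = -0.1752

-0.1752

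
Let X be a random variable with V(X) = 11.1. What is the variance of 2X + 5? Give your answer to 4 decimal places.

V(2X + 5) = (2)²·V(X) = 4·11.1 = 44.4

44.4000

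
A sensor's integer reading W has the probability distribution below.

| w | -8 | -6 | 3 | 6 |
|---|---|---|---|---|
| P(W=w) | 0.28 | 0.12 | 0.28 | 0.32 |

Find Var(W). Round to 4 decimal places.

E[W] = (-8)(0.28) + (-6)(0.12) + (3)(0.28) + (6)(0.32) = -0.2
E[W²] = (-8)²(0.28) + (-6)²(0.12) + (3)²(0.28) + (6)²(0.32) = 36.28
Var(W) = E[W²] − (E[W])² = 36.28 − (-0.2)² = 36.24

36.2400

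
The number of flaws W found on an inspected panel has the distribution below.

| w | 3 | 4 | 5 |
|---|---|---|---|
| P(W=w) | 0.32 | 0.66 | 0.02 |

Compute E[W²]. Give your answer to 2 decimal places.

E[W²] = (3)²(0.32) + (4)²(0.66) + (5)²(0.02) = 13.94

13.94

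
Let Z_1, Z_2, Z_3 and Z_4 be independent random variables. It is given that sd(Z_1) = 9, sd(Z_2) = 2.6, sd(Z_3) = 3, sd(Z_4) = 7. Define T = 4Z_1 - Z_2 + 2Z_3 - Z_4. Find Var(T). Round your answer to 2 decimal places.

Var(Z_1) = 81, Var(Z_2) = 6.76, Var(Z_3) = 9, Var(Z_4) = 49
By independence, Var(T) = (4)²Var(Z_1) + (-1)²Var(Z_2) + (2)²Var(Z_3) + (-1)²Var(Z_4)
= (4)²·81 + (-1)²·6.76 + (2)²·9 + (-1)²·49 = 1387.76

1387.76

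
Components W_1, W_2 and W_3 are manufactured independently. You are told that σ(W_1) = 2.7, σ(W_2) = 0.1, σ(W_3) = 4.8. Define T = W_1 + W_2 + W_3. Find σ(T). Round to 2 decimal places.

var(W_1) = 7.29, var(W_2) = 0.01, var(W_3) = 23.04
By independence, var(T) = (1)²var(W_1) + (1)²var(W_2) + (1)²var(W_3)
= (1)²·7.29 + (1)²·0.01 + (1)²·23.04 = 30.34
σ(T) = √30.34 ≈ 5.51

5.51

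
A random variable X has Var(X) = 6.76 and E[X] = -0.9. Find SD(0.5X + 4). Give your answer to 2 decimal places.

Var(0.5X + 4) = (0.5)²·6.76 = 1.69
SD(0.5X + 4) = √1.69 ≈ 1.30

1.30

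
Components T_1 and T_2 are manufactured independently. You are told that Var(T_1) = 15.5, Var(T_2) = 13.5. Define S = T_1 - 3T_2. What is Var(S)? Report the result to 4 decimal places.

137.0000

By independence, Var(S) = (1)²Var(T_1) + (-3)²Var(T_2)
= (1)²·15.5 + (-3)²·13.5 = 137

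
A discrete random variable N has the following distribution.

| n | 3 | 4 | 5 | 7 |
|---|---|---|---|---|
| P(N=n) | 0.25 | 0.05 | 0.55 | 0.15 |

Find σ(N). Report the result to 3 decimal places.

1.260

E[N] = (3)(0.25) + (4)(0.05) + (5)(0.55) + (7)(0.15) = 4.75
E[N²] = (3)²(0.25) + (4)²(0.05) + (5)²(0.55) + (7)²(0.15) = 24.15
Var(N) = E[N²] − (E[N])² = 24.15 − (4.75)² = 1.5875
σ(N) = √1.5875 ≈ 1.260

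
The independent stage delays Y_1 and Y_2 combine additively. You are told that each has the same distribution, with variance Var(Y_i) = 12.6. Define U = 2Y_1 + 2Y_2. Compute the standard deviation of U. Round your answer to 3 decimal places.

10.040

By independence, Var(U) = (2)²Var(Y_1) + (2)²Var(Y_2)
= (2)²·12.6 + (2)²·12.6 = 100.8
SD(U) = √100.8 ≈ 10.040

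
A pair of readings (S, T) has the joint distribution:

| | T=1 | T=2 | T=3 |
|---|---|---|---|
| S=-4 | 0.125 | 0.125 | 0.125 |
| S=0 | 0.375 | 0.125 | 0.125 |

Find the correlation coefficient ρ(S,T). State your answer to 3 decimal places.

E[S] = -1.5,  E[T] = 1.75
E[ST] = -3
cov(S,T) = E[ST] − E[S]E[T] = -3 − (-1.5)(1.75) = -0.375
var(S) = 3.75,  var(T) = 0.6875
ρ = -0.375 / √(3.75·0.6875) ≈ -0.234

-0.234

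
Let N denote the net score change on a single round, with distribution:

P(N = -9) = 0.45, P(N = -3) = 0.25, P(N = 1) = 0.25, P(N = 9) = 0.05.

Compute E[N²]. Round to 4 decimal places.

E[N²] = (-9)²(0.45) + (-3)²(0.25) + (1)²(0.25) + (9)²(0.05) = 43

43.0000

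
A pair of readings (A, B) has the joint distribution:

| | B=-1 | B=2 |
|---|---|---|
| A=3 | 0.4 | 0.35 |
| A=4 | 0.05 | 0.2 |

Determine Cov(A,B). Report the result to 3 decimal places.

0.188

E[A] = 3.25,  E[B] = 0.65
E[AB] = 2.3
Cov(A,B) = E[AB] − E[A]E[B] = 2.3 − (3.25)(0.65) = 0.1875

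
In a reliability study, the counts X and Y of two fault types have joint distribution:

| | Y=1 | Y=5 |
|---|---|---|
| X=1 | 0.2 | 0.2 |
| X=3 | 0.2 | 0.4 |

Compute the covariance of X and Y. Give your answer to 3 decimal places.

E[X] = 2.2,  E[Y] = 3.4
E[XY] = 7.8
Cov(X,Y) = E[XY] − E[X]E[Y] = 7.8 − (2.2)(3.4) = 0.32

0.320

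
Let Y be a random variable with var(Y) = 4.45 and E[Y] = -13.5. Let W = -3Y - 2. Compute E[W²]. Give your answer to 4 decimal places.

1522.3000

E[-3Y - 2] = -3·-13.5 − 2 = 38.5
var(-3Y - 2) = (-3)²·4.45 = 40.05
E[W²] = var(W) + (E[W])² = 40.05 + (38.5)² = 1522.3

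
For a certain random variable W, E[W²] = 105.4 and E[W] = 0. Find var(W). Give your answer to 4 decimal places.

var(W) = 105.4 − (0)² = 105.4

105.4000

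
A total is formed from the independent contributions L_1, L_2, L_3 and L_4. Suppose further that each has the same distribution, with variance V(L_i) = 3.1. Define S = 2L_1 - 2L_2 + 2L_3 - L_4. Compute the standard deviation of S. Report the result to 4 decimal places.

6.3482

By independence, V(S) = (2)²V(L_1) + (-2)²V(L_2) + (2)²V(L_3) + (-1)²V(L_4)
= (2)²·3.1 + (-2)²·3.1 + (2)²·3.1 + (-1)²·3.1 = 40.3
sd(S) = √40.3 ≈ 6.3482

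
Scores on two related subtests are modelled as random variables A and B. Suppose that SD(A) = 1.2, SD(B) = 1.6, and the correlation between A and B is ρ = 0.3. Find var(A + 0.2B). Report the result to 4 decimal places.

1.7728

var(A) = (1.2)² = 1.44;  var(B) = (1.6)² = 2.56
cov(A,B) = ρ·SD(A)·SD(B) = 0.3·1.2·1.6 = 0.576
var(A + 0.2B) = (1)²·var(A) + (0.2)²·var(B) + 2·(1)·(0.2)·cov(A,B)
= 1·1.44 + 0.04·2.56 + 0.4·0.576 = 1.7728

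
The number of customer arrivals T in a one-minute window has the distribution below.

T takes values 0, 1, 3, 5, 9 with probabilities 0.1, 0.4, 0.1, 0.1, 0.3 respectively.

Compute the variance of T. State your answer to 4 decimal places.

12.8900

E[T] = (0)(0.1) + (1)(0.4) + (3)(0.1) + (5)(0.1) + (9)(0.3) = 3.9
E[T²] = (0)²(0.1) + (1)²(0.4) + (3)²(0.1) + (5)²(0.1) + (9)²(0.3) = 28.1
Var(T) = E[T²] − (E[T])² = 28.1 − (3.9)² = 12.89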